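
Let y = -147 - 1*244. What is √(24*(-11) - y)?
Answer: √127 ≈ 11.269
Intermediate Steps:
y = -391 (y = -147 - 244 = -391)
√(24*(-11) - y) = √(24*(-11) - 1*(-391)) = √(-264 + 391) = √127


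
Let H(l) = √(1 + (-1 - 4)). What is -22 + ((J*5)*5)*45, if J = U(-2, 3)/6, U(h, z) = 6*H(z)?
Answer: -22 + 2250*I ≈ -22.0 + 2250.0*I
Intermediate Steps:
H(l) = 2*I (H(l) = √(1 - 5) = √(-4) = 2*I)
U(h, z) = 12*I (U(h, z) = 6*(2*I) = 12*I)
J = 2*I (J = (12*I)/6 = (12*I)*(⅙) = 2*I ≈ 2.0*I)
-22 + ((J*5)*5)*45 = -22 + (((2*I)*5)*5)*45 = -22 + ((10*I)*5)*45 = -22 + (50*I)*45 = -22 + 2250*I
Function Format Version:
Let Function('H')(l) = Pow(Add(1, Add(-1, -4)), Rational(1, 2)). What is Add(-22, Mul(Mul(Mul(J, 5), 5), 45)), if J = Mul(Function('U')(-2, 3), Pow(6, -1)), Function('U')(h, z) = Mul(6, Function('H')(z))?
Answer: Add(-22, Mul(2250, I)) ≈ Add(-22.000, Mul(2250.0, I))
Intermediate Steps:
Function('H')(l) = Mul(2, I) (Function('H')(l) = Pow(Add(1, -5), Rational(1, 2)) = Pow(-4, Rational(1, 2)) = Mul(2, I))
Function('U')(h, z) = Mul(12, I) (Function('U')(h, z) = Mul(6, Mul(2, I)) = Mul(12, I))
J = Mul(2, I) (J = Mul(Mul(12, I), Pow(6, -1)) = Mul(Mul(12, I), Rational(1, 6)) = Mul(2, I) ≈ Mul(2.0000, I))
Add(-22, Mul(Mul(Mul(J, 5), 5), 45)) = Add(-22, Mul(Mul(Mul(Mul(2, I), 5), 5), 45)) = Add(-22, Mul(Mul(Mul(10, I), 5), 45)) = Add(-22, Mul(Mul(50, I), 45)) = Add(-22, Mul(2250, I))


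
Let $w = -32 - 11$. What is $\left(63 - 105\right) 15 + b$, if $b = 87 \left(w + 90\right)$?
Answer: $3459$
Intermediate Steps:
$w = -43$ ($w = -32 - 11 = -43$)
$b = 4089$ ($b = 87 \left(-43 + 90\right) = 87 \cdot 47 = 4089$)
$\left(63 - 105\right) 15 + b = \left(63 - 105\right) 15 + 4089 = \left(-42\right) 15 + 4089 = -630 + 4089 = 3459$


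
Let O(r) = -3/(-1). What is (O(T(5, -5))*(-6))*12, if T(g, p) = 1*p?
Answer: -216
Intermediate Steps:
T(g, p) = p
O(r) = 3 (O(r) = -3*(-1) = 3)
(O(T(5, -5))*(-6))*12 = (3*(-6))*12 = -18*12 = -216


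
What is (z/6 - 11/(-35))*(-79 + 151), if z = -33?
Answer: -13068/35 ≈ -373.37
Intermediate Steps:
(z/6 - 11/(-35))*(-79 + 151) = (-33/6 - 11/(-35))*(-79 + 151) = (-33*1/6 - 11*(-1/35))*72 = (-11/2 + 11/35)*72 = -363/70*72 = -13068/35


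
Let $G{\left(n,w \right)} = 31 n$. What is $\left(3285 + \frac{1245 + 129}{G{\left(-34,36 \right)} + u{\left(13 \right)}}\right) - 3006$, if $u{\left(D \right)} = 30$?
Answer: $\frac{142161}{512} \approx 277.66$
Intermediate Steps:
$\left(3285 + \frac{1245 + 129}{G{\left(-34,36 \right)} + u{\left(13 \right)}}\right) - 3006 = \left(3285 + \frac{1245 + 129}{31 \left(-34\right) + 30}\right) - 3006 = \left(3285 + \frac{1374}{-1054 + 30}\right) - 3006 = \left(3285 + \frac{1374}{-1024}\right) - 3006 = \left(3285 + 1374 \left(- \frac{1}{1024}\right)\right) - 3006 = \left(3285 - \frac{687}{512}\right) - 3006 = \frac{1681233}{512} - 3006 = \frac{142161}{512}$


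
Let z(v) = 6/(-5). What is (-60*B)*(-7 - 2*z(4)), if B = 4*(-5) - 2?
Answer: -6072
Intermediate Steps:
z(v) = -6/5 (z(v) = 6*(-⅕) = -6/5)
B = -22 (B = -20 - 2 = -22)
(-60*B)*(-7 - 2*z(4)) = (-60*(-22))*(-7 - 2*(-6/5)) = 1320*(-7 + 12/5) = 1320*(-23/5) = -6072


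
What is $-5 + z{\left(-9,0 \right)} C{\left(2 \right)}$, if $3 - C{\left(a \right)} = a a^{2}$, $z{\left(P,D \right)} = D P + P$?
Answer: $40$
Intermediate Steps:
$z{\left(P,D \right)} = P + D P$
$C{\left(a \right)} = 3 - a^{3}$ ($C{\left(a \right)} = 3 - a a^{2} = 3 - a^{3}$)
$-5 + z{\left(-9,0 \right)} C{\left(2 \right)} = -5 + - 9 \left(1 + 0\right) \left(3 - 2^{3}\right) = -5 + \left(-9\right) 1 \left(3 - 8\right) = -5 - 9 \left(3 - 8\right) = -5 - -45 = -5 + 45 = 40$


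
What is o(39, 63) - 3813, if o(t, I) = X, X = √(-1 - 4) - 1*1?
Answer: -3814 + I*√5 ≈ -3814.0 + 2.2361*I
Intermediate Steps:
X = -1 + I*√5 (X = √(-5) - 1 = I*√5 - 1 = -1 + I*√5 ≈ -1.0 + 2.2361*I)
o(t, I) = -1 + I*√5
o(39, 63) - 3813 = (-1 + I*√5) - 3813 = -3814 + I*√5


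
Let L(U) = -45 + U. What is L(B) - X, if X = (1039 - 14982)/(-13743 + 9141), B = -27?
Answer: -345287/4602 ≈ -75.030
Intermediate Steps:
X = 13943/4602 (X = -13943/(-4602) = -13943*(-1/4602) = 13943/4602 ≈ 3.0298)
L(B) - X = (-45 - 27) - 1*13943/4602 = -72 - 13943/4602 = -345287/4602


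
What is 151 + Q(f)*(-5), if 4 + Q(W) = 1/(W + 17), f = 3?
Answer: 683/4 ≈ 170.75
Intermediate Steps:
Q(W) = -4 + 1/(17 + W) (Q(W) = -4 + 1/(W + 17) = -4 + 1/(17 + W))
151 + Q(f)*(-5) = 151 + ((-67 - 4*3)/(17 + 3))*(-5) = 151 + ((-67 - 12)/20)*(-5) = 151 + ((1/20)*(-79))*(-5) = 151 - 79/20*(-5) = 151 + 79/4 = 683/4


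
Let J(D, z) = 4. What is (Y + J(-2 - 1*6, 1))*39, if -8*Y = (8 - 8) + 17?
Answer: 585/8 ≈ 73.125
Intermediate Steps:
Y = -17/8 (Y = -((8 - 8) + 17)/8 = -(0 + 17)/8 = -⅛*17 = -17/8 ≈ -2.1250)
(Y + J(-2 - 1*6, 1))*39 = (-17/8 + 4)*39 = (15/8)*39 = 585/8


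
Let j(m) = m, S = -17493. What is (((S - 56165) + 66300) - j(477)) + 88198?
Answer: 80363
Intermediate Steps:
(((S - 56165) + 66300) - j(477)) + 88198 = (((-17493 - 56165) + 66300) - 1*477) + 88198 = ((-73658 + 66300) - 477) + 88198 = (-7358 - 477) + 88198 = -7835 + 88198 = 80363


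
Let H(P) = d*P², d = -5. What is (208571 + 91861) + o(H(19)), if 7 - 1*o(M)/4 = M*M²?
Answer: 23523240960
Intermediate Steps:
H(P) = -5*P²
o(M) = 28 - 4*M³ (o(M) = 28 - 4*M*M² = 28 - 4*M³)
(208571 + 91861) + o(H(19)) = (208571 + 91861) + (28 - 4*(-5*19²)³) = 300432 + (28 - 4*(-5*361)³) = 300432 + (28 - 4*(-1805)³) = 300432 + (28 - 4*(-5880735125)) = 300432 + (28 + 23522940500) = 300432 + 23522940528 = 23523240960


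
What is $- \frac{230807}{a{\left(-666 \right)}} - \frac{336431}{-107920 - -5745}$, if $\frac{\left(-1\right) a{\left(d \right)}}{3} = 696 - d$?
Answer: $\frac{24957362291}{417487050} \approx 59.78$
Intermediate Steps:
$a{\left(d \right)} = -2088 + 3 d$ ($a{\left(d \right)} = - 3 \left(696 - d\right) = -2088 + 3 d$)
$- \frac{230807}{a{\left(-666 \right)}} - \frac{336431}{-107920 - -5745} = - \frac{230807}{-2088 + 3 \left(-666\right)} - \frac{336431}{-107920 - -5745} = - \frac{230807}{-2088 - 1998} - \frac{336431}{-107920 + 5745} = - \frac{230807}{-4086} - \frac{336431}{-102175} = \left(-230807\right) \left(- \frac{1}{4086}\right) - - \frac{336431}{102175} = \frac{230807}{4086} + \frac{336431}{102175} = \frac{24957362291}{417487050}$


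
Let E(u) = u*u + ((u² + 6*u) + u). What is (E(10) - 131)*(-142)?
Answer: -19738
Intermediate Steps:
E(u) = 2*u² + 7*u (E(u) = u² + (u² + 7*u) = 2*u² + 7*u)
(E(10) - 131)*(-142) = (10*(7 + 2*10) - 131)*(-142) = (10*(7 + 20) - 131)*(-142) = (10*27 - 131)*(-142) = (270 - 131)*(-142) = 139*(-142) = -19738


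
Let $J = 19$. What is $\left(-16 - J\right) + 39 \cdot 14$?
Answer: $511$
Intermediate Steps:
$\left(-16 - J\right) + 39 \cdot 14 = \left(-16 - 19\right) + 39 \cdot 14 = \left(-16 - 19\right) + 546 = -35 + 546 = 511$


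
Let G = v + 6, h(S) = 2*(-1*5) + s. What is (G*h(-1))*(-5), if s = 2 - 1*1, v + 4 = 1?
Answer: 135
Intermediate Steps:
v = -3 (v = -4 + 1 = -3)
s = 1 (s = 2 - 1 = 1)
h(S) = -9 (h(S) = 2*(-1*5) + 1 = 2*(-5) + 1 = -10 + 1 = -9)
G = 3 (G = -3 + 6 = 3)
(G*h(-1))*(-5) = (3*(-9))*(-5) = -27*(-5) = 135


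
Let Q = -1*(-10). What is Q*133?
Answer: 1330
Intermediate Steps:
Q = 10
Q*133 = 10*133 = 1330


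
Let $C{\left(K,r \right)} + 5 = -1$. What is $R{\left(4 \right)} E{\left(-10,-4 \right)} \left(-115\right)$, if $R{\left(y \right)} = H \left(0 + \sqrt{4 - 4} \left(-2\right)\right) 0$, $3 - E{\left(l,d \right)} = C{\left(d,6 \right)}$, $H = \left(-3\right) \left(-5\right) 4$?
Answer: $0$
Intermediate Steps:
$H = 60$ ($H = 15 \cdot 4 = 60$)
$C{\left(K,r \right)} = -6$ ($C{\left(K,r \right)} = -5 - 1 = -6$)
$E{\left(l,d \right)} = 9$ ($E{\left(l,d \right)} = 3 - -6 = 3 + 6 = 9$)
$R{\left(y \right)} = 0$ ($R{\left(y \right)} = 60 \left(0 + \sqrt{4 - 4} \left(-2\right)\right) 0 = 60 \left(0 + \sqrt{0} \left(-2\right)\right) 0 = 60 \left(0 + 0 \left(-2\right)\right) 0 = 60 \left(0 + 0\right) 0 = 60 \cdot 0 \cdot 0 = 0 \cdot 0 = 0$)
$R{\left(4 \right)} E{\left(-10,-4 \right)} \left(-115\right) = 0 \cdot 9 \left(-115\right) = 0 \left(-115\right) = 0$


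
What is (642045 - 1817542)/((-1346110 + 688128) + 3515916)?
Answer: -1175497/2857934 ≈ -0.41131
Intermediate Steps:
(642045 - 1817542)/((-1346110 + 688128) + 3515916) = -1175497/(-657982 + 3515916) = -1175497/2857934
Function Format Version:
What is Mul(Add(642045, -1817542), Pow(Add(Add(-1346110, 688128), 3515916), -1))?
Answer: Rational(-1175497, 2857934) ≈ -0.41131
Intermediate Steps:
Mul(Add(642045, -1817542), Pow(Add(Add(-1346110, 688128), 3515916), -1)) = Mul(-1175497, Pow(Add(-657982, 3515916), -1)) = Mul(-1175497, Pow(2857934, -1)) = Mul(-1175497, Rational(1, 2857934)) = Rational(-1175497, 2857934)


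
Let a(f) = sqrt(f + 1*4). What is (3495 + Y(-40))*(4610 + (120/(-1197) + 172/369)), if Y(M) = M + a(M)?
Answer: 781738409330/49077 + 452525852*I/16359 ≈ 1.5929e+7 + 27662.0*I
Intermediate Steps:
a(f) = sqrt(4 + f) (a(f) = sqrt(f + 4) = sqrt(4 + f))
Y(M) = M + sqrt(4 + M)
(3495 + Y(-40))*(4610 + (120/(-1197) + 172/369)) = (3495 + (-40 + sqrt(4 - 40)))*(4610 + (120/(-1197) + 172/369)) = (3495 + (-40 + sqrt(-36)))*(4610 + (120*(-1/1197) + 172*(1/369))) = (3495 + (-40 + 6*I))*(4610 + (-40/399 + 172/369)) = (3455 + 6*I)*(4610 + 17956/49077) = (3455 + 6*I)*(226262926/49077) = 781738409330/49077 + 452525852*I/16359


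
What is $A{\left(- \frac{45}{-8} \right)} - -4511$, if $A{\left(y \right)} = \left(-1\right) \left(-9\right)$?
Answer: $4520$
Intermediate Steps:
$A{\left(y \right)} = 9$
$A{\left(- \frac{45}{-8} \right)} - -4511 = 9 - -4511 = 9 + 4511 = 4520$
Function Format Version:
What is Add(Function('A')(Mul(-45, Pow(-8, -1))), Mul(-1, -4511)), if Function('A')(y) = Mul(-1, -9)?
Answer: 4520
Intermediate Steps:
Function('A')(y) = 9
Add(Function('A')(Mul(-45, Pow(-8, -1))), Mul(-1, -4511)) = Add(9, Mul(-1, -4511)) = Add(9, 4511) = 4520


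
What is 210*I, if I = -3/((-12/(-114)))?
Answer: -5985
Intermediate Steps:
I = -57/2 (I = -3/((-12*(-1/114))) = -3/2/19 = -3*19/2 = -57/2 ≈ -28.500)
210*I = 210*(-57/2) = -5985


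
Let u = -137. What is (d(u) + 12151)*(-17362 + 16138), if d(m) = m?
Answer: -14705136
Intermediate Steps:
(d(u) + 12151)*(-17362 + 16138) = (-137 + 12151)*(-17362 + 16138) = 12014*(-1224) = -14705136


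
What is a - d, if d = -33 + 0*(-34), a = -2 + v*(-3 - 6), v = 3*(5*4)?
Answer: -509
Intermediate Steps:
v = 60 (v = 3*20 = 60)
a = -542 (a = -2 + 60*(-3 - 6) = -2 + 60*(-9) = -2 - 540 = -542)
d = -33 (d = -33 + 0 = -33)
a - d = -542 - 1*(-33) = -542 + 33 = -509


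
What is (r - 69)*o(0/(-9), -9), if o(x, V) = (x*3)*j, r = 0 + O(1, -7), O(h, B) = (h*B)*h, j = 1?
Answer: 0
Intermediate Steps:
O(h, B) = B*h**2 (O(h, B) = (B*h)*h = B*h**2)
r = -7 (r = 0 - 7*1**2 = 0 - 7*1 = 0 - 7 = -7)
o(x, V) = 3*x (o(x, V) = (x*3)*1 = (3*x)*1 = 3*x)
(r - 69)*o(0/(-9), -9) = (-7 - 69)*(3*(0/(-9))) = -228*0*(-1/9) = -228*0 = -76*0 = 0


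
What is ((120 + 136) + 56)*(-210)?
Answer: -65520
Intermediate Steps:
((120 + 136) + 56)*(-210) = (256 + 56)*(-210) = 312*(-210) = -65520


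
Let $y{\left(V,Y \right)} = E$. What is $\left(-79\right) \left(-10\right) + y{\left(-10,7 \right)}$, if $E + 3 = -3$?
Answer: $784$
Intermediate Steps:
$E = -6$ ($E = -3 - 3 = -6$)
$y{\left(V,Y \right)} = -6$
$\left(-79\right) \left(-10\right) + y{\left(-10,7 \right)} = \left(-79\right) \left(-10\right) - 6 = 790 - 6 = 784$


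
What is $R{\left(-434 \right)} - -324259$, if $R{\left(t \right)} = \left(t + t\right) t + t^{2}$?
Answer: $889327$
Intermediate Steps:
$R{\left(t \right)} = 3 t^{2}$ ($R{\left(t \right)} = 2 t t + t^{2} = 2 t^{2} + t^{2} = 3 t^{2}$)
$R{\left(-434 \right)} - -324259 = 3 \left(-434\right)^{2} - -324259 = 3 \cdot 188356 + 324259 = 565068 + 324259 = 889327$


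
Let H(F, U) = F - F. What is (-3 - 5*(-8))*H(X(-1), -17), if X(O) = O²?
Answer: 0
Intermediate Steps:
H(F, U) = 0
(-3 - 5*(-8))*H(X(-1), -17) = (-3 - 5*(-8))*0 = (-3 + 40)*0 = 37*0 = 0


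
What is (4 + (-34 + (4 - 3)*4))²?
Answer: 676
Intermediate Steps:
(4 + (-34 + (4 - 3)*4))² = (4 + (-34 + 1*4))² = (4 + (-34 + 4))² = (4 - 30)² = (-26)² = 676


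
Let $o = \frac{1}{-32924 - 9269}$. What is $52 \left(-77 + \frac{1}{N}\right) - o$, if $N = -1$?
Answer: $- \frac{171134807}{42193} \approx -4056.0$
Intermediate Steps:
$o = - \frac{1}{42193}$ ($o = \frac{1}{-42193} = - \frac{1}{42193} \approx -2.3701 \cdot 10^{-5}$)
$52 \left(-77 + \frac{1}{N}\right) - o = 52 \left(-77 + \frac{1}{-1}\right) - - \frac{1}{42193} = 52 \left(-77 - 1\right) + \frac{1}{42193} = 52 \left(-78\right) + \frac{1}{42193} = -4056 + \frac{1}{42193} = - \frac{171134807}{42193}$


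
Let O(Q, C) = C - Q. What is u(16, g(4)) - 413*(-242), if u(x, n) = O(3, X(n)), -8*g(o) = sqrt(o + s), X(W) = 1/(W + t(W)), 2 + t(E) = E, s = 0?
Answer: 499713/5 ≈ 99943.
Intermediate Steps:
t(E) = -2 + E
X(W) = 1/(-2 + 2*W) (X(W) = 1/(W + (-2 + W)) = 1/(-2 + 2*W))
g(o) = -sqrt(o)/8 (g(o) = -sqrt(o + 0)/8 = -sqrt(o)/8)
u(x, n) = -3 + 1/(2*(-1 + n)) (u(x, n) = 1/(2*(-1 + n)) - 1*3 = 1/(2*(-1 + n)) - 3 = -3 + 1/(2*(-1 + n)))
u(16, g(4)) - 413*(-242) = (7 - (-3)*sqrt(4)/4)/(2*(-1 - sqrt(4)/8)) - 413*(-242) = (7 - (-3)*2/4)/(2*(-1 - 1/8*2)) + 99946 = (7 - 6*(-1/4))/(2*(-1 - 1/4)) + 99946 = (7 + 3/2)/(2*(-5/4)) + 99946 = (1/2)*(-4/5)*(17/2) + 99946 = -17/5 + 99946 = 499713/5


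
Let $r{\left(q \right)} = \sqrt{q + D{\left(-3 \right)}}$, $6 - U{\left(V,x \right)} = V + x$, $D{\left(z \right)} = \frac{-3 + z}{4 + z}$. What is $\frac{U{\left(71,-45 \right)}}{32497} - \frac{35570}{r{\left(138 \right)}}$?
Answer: $- \frac{20}{32497} - \frac{17785 \sqrt{33}}{33} \approx -3096.0$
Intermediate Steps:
$D{\left(z \right)} = \frac{-3 + z}{4 + z}$
$U{\left(V,x \right)} = 6 - V - x$ ($U{\left(V,x \right)} = 6 - \left(V + x\right) = 6 - V - x$)
$r{\left(q \right)} = \sqrt{-6 + q}$ ($r{\left(q \right)} = \sqrt{q + \frac{-3 - 3}{4 - 3}} = \sqrt{q + 1^{-1} \left(-6\right)} = \sqrt{q + 1 \left(-6\right)} = \sqrt{q - 6} = \sqrt{-6 + q}$)
$\frac{U{\left(71,-45 \right)}}{32497} - \frac{35570}{r{\left(138 \right)}} = \frac{6 - 71 - -45}{32497} - \frac{35570}{\sqrt{-6 + 138}} = \left(6 - 71 + 45\right) \frac{1}{32497} - \frac{35570}{\sqrt{132}} = \left(-20\right) \frac{1}{32497} - \frac{35570}{2 \sqrt{33}} = - \frac{20}{32497} - 35570 \frac{\sqrt{33}}{66} = - \frac{20}{32497} - \frac{17785 \sqrt{33}}{33}$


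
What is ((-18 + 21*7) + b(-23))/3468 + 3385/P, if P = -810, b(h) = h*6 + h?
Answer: -196085/46818 ≈ -4.1882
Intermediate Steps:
b(h) = 7*h (b(h) = 6*h + h = 7*h)
((-18 + 21*7) + b(-23))/3468 + 3385/P = ((-18 + 21*7) + 7*(-23))/3468 + 3385/(-810) = ((-18 + 147) - 161)*(1/3468) + 3385*(-1/810) = (129 - 161)*(1/3468) - 677/162 = -32*1/3468 - 677/162 = -8/867 - 677/162 = -196085/46818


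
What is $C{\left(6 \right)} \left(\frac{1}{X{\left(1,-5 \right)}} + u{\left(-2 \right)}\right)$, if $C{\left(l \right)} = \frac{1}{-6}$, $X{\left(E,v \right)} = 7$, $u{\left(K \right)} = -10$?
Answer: $\frac{23}{14} \approx 1.6429$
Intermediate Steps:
$C{\left(l \right)} = - \frac{1}{6}$
$C{\left(6 \right)} \left(\frac{1}{X{\left(1,-5 \right)}} + u{\left(-2 \right)}\right) = - \frac{\frac{1}{7} - 10}{6} = \left(- \frac{1}{6}\right) \left(- \frac{69}{7}\right) = \frac{23}{14}$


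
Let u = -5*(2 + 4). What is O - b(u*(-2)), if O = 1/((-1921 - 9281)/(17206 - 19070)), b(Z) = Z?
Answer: -335128/5601 ≈ -59.834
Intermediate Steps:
u = -30 (u = -5*6 = -30)
O = 932/5601 (O = 1/(-11202/(-1864)) = 1/(-11202*(-1/1864)) = 1/(5601/932) = 932/5601 ≈ 0.16640)
O - b(u*(-2)) = 932/5601 - (-30)*(-2) = 932/5601 - 1*60 = 932/5601 - 60 = -335128/5601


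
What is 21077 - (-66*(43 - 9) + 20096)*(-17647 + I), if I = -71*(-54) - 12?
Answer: 246824977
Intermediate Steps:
I = 3822 (I = 3834 - 12 = 3822)
21077 - (-66*(43 - 9) + 20096)*(-17647 + I) = 21077 - (-66*(43 - 9) + 20096)*(-17647 + 3822) = 21077 - (-66*34 + 20096)*(-13825) = 21077 - (-2244 + 20096)*(-13825) = 21077 - 17852*(-13825) = 21077 - 1*(-246803900) = 21077 + 246803900 = 246824977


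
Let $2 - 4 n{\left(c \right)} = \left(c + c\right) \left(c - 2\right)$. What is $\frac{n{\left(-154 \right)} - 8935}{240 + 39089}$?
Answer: $- \frac{41893}{78658} \approx -0.5326$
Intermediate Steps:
$n{\left(c \right)} = \frac{1}{2} - \frac{c \left(-2 + c\right)}{2}$ ($n{\left(c \right)} = \frac{1}{2} - \frac{\left(c + c\right) \left(c - 2\right)}{4} = \frac{1}{2} - \frac{2 c \left(c - 2\right)}{4} = \frac{1}{2} - \frac{2 c \left(-2 + c\right)}{4} = \frac{1}{2} - \frac{c \left(-2 + c\right)}{2}$)
$\frac{n{\left(-154 \right)} - 8935}{240 + 39089} = \frac{\left(\frac{1}{2} - 154 - \frac{\left(-154\right)^{2}}{2}\right) - 8935}{240 + 39089} = \frac{\left(\frac{1}{2} - 154 - 11858\right) - 8935}{39329} = \left(\left(\frac{1}{2} - 154 - 11858\right) - 8935\right) \frac{1}{39329} = \left(- \frac{24023}{2} - 8935\right) \frac{1}{39329} = \left(- \frac{41893}{2}\right) \frac{1}{39329} = - \frac{41893}{78658}$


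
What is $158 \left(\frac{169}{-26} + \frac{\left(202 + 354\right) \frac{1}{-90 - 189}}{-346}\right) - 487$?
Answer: $- \frac{73032314}{48267} \approx -1513.1$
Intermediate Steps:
$158 \left(\frac{169}{-26} + \frac{\left(202 + 354\right) \frac{1}{-90 - 189}}{-346}\right) - 487 = 158 \left(169 \left(- \frac{1}{26}\right) + \frac{556}{-279} \left(- \frac{1}{346}\right)\right) - 487 = 158 \left(- \frac{13}{2} + 556 \left(- \frac{1}{279}\right) \left(- \frac{1}{346}\right)\right) - 487 = 158 \left(- \frac{13}{2} - - \frac{278}{48267}\right) - 487 = 158 \left(- \frac{13}{2} + \frac{278}{48267}\right) - 487 = 158 \left(- \frac{626915}{96534}\right) - 487 = - \frac{49526285}{48267} - 487 = - \frac{73032314}{48267}$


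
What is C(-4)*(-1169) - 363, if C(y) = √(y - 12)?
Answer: -363 - 4676*I ≈ -363.0 - 4676.0*I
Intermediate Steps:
C(y) = √(-12 + y)
C(-4)*(-1169) - 363 = √(-12 - 4)*(-1169) - 363 = √(-16)*(-1169) - 363 = (4*I)*(-1169) - 363 = -4676*I - 363 = -363 - 4676*I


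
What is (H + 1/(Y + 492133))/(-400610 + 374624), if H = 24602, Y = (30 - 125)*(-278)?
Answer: -12757194887/13474858398 ≈ -0.94674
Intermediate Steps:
Y = 26410 (Y = -95*(-278) = 26410)
(H + 1/(Y + 492133))/(-400610 + 374624) = (24602 + 1/(26410 + 492133))/(-400610 + 374624) = (24602 + 1/518543)/(-25986) = (24602 + 1/518543)*(-1/25986) = (12757194887/518543)*(-1/25986) = -12757194887/13474858398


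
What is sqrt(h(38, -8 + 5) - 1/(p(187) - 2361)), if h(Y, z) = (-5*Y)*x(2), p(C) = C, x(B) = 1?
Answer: I*sqrt(897990266)/2174 ≈ 13.784*I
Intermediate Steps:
h(Y, z) = -5*Y (h(Y, z) = -5*Y*1 = -5*Y)
sqrt(h(38, -8 + 5) - 1/(p(187) - 2361)) = sqrt(-5*38 - 1/(187 - 2361)) = sqrt(-190 - 1/(-2174)) = sqrt(-190 - 1*(-1/2174)) = sqrt(-190 + 1/2174) = sqrt(-413059/2174) = I*sqrt(897990266)/2174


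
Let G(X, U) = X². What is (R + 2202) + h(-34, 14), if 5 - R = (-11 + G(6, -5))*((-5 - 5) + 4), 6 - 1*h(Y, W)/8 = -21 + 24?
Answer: 2381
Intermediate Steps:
h(Y, W) = 24 (h(Y, W) = 48 - 8*(-21 + 24) = 48 - 8*3 = 48 - 24 = 24)
R = 155 (R = 5 - (-11 + 6²)*((-5 - 5) + 4) = 5 - (-11 + 36)*(-10 + 4) = 5 - 25*(-6) = 5 - 1*(-150) = 5 + 150 = 155)
(R + 2202) + h(-34, 14) = (155 + 2202) + 24 = 2357 + 24 = 2381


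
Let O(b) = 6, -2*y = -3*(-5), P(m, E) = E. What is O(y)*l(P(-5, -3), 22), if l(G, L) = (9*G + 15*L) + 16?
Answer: 1914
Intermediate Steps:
y = -15/2 (y = -(-3)*(-5)/2 = -½*15 = -15/2 ≈ -7.5000)
l(G, L) = 16 + 9*G + 15*L
O(y)*l(P(-5, -3), 22) = 6*(16 + 9*(-3) + 15*22) = 6*(16 - 27 + 330) = 6*319 = 1914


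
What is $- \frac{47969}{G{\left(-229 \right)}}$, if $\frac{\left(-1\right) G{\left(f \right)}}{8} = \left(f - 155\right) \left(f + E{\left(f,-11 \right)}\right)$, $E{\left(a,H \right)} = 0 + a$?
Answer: $\frac{47969}{1406976} \approx 0.034094$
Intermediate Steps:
$E{\left(a,H \right)} = a$
$G{\left(f \right)} = - 16 f \left(-155 + f\right)$ ($G{\left(f \right)} = - 8 \left(f - 155\right) \left(f + f\right) = - 8 \left(-155 + f\right) 2 f = - 8 \cdot 2 f \left(-155 + f\right) = - 16 f \left(-155 + f\right)$)
$- \frac{47969}{G{\left(-229 \right)}} = - \frac{47969}{16 \left(-229\right) \left(155 - -229\right)} = - \frac{47969}{16 \left(-229\right) \left(155 + 229\right)} = - \frac{47969}{16 \left(-229\right) 384} = - \frac{47969}{-1406976} = \left(-47969\right) \left(- \frac{1}{1406976}\right) = \frac{47969}{1406976}$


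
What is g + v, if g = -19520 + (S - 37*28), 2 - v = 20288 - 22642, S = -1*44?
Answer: -18244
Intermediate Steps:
S = -44
v = 2356 (v = 2 - (20288 - 22642) = 2 - 1*(-2354) = 2 + 2354 = 2356)
g = -20600 (g = -19520 + (-44 - 37*28) = -19520 + (-44 - 1036) = -19520 - 1080 = -20600)
g + v = -20600 + 2356 = -18244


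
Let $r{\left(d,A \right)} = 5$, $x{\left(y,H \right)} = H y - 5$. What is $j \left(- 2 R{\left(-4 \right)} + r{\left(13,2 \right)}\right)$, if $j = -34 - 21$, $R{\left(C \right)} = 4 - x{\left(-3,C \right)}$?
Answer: $-605$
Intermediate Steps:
$x{\left(y,H \right)} = -5 + H y$
$R{\left(C \right)} = 9 + 3 C$ ($R{\left(C \right)} = 4 - \left(-5 + C \left(-3\right)\right) = 4 - \left(-5 - 3 C\right) = 4 + \left(5 + 3 C\right) = 9 + 3 C$)
$j = -55$ ($j = -34 - 21 = -55$)
$j \left(- 2 R{\left(-4 \right)} + r{\left(13,2 \right)}\right) = - 55 \left(- 2 \left(9 + 3 \left(-4\right)\right) + 5\right) = - 55 \left(- 2 \left(9 - 12\right) + 5\right) = - 55 \left(\left(-2\right) \left(-3\right) + 5\right) = - 55 \left(6 + 5\right) = \left(-55\right) 11 = -605$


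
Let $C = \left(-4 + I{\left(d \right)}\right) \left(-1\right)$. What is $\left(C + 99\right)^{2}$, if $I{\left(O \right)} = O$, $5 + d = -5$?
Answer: $12769$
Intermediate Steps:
$d = -10$ ($d = -5 - 5 = -10$)
$C = 14$ ($C = \left(-4 - 10\right) \left(-1\right) = \left(-14\right) \left(-1\right) = 14$)
$\left(C + 99\right)^{2} = \left(14 + 99\right)^{2} = 113^{2} = 12769$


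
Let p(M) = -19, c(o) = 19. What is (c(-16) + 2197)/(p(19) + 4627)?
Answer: 277/576 ≈ 0.48090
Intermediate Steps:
(c(-16) + 2197)/(p(19) + 4627) = (19 + 2197)/(-19 + 4627) = 2216/4608 = 2216*(1/4608) = 277/576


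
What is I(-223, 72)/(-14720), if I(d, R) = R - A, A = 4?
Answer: -17/3680 ≈ -0.0046196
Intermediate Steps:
I(d, R) = -4 + R (I(d, R) = R - 1*4 = R - 4 = -4 + R)
I(-223, 72)/(-14720) = (-4 + 72)/(-14720) = 68*(-1/14720) = -17/3680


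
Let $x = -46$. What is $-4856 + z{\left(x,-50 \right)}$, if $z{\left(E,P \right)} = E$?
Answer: $-4902$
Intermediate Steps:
$-4856 + z{\left(x,-50 \right)} = -4856 - 46 = -4902$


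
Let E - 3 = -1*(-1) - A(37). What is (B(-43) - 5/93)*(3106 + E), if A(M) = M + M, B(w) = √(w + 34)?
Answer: -5060/31 + 9108*I ≈ -163.23 + 9108.0*I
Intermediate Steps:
B(w) = √(34 + w)
A(M) = 2*M
E = -70 (E = 3 + (-1*(-1) - 2*37) = 3 + (1 - 1*74) = 3 + (1 - 74) = 3 - 73 = -70)
(B(-43) - 5/93)*(3106 + E) = (√(34 - 43) - 5/93)*(3106 - 70) = (√(-9) + (1/93)*(-5))*3036 = (3*I - 5/93)*3036 = (-5/93 + 3*I)*3036 = -5060/31 + 9108*I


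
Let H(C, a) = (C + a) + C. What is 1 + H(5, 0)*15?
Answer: 151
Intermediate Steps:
H(C, a) = a + 2*C
1 + H(5, 0)*15 = 1 + (0 + 2*5)*15 = 1 + (0 + 10)*15 = 1 + 10*15 = 1 + 150 = 151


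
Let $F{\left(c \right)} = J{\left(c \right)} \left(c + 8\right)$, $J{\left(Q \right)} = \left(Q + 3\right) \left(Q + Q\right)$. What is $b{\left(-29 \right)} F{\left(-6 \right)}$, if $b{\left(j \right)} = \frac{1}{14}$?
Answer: $\frac{36}{7} \approx 5.1429$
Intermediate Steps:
$b{\left(j \right)} = \frac{1}{14}$
$J{\left(Q \right)} = 2 Q \left(3 + Q\right)$ ($J{\left(Q \right)} = \left(3 + Q\right) 2 Q = 2 Q \left(3 + Q\right)$)
$F{\left(c \right)} = 2 c \left(3 + c\right) \left(8 + c\right)$ ($F{\left(c \right)} = 2 c \left(3 + c\right) \left(c + 8\right) = 2 c \left(3 + c\right) \left(8 + c\right)$)
$b{\left(-29 \right)} F{\left(-6 \right)} = \frac{2 \left(-6\right) \left(3 - 6\right) \left(8 - 6\right)}{14} = \frac{2 \left(-6\right) \left(-3\right) 2}{14} = \frac{1}{14} \cdot 72 = \frac{36}{7}$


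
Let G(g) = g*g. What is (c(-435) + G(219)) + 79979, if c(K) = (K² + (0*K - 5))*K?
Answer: -82182760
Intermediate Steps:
G(g) = g²
c(K) = K*(-5 + K²) (c(K) = (K² + (0 - 5))*K = (K² - 5)*K = (-5 + K²)*K = K*(-5 + K²))
(c(-435) + G(219)) + 79979 = (-435*(-5 + (-435)²) + 219²) + 79979 = (-435*(-5 + 189225) + 47961) + 79979 = (-435*189220 + 47961) + 79979 = (-82310700 + 47961) + 79979 = -82262739 + 79979 = -82182760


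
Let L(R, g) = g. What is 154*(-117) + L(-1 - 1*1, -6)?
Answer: -18024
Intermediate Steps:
154*(-117) + L(-1 - 1*1, -6) = 154*(-117) - 6 = -18018 - 6 = -18024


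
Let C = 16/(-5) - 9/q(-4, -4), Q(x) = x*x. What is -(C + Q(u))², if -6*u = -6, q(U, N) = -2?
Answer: -529/100 ≈ -5.2900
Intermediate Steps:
u = 1 (u = -⅙*(-6) = 1)
Q(x) = x²
C = 13/10 (C = 16/(-5) - 9/(-2) = 16*(-⅕) - 9*(-½) = -16/5 + 9/2 = 13/10 ≈ 1.3000)
-(C + Q(u))² = -(13/10 + 1²)² = -(13/10 + 1)² = -(23/10)² = -1*529/100 = -529/100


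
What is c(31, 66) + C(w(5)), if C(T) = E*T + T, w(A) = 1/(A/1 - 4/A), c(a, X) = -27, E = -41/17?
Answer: -3253/119 ≈ -27.336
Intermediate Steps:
E = -41/17 (E = -41*1/17 = -41/17 ≈ -2.4118)
w(A) = 1/(A - 4/A) (w(A) = 1/(A*1 - 4/A) = 1/(A - 4/A))
C(T) = -24*T/17 (C(T) = -41*T/17 + T = -24*T/17)
c(31, 66) + C(w(5)) = -27 - 120/(17*(-4 + 5**2)) = -27 - 120/(17*(-4 + 25)) = -27 - 120/(17*21) = -27 - 24/17*5/21 = -27 - 40/119 = -3253/119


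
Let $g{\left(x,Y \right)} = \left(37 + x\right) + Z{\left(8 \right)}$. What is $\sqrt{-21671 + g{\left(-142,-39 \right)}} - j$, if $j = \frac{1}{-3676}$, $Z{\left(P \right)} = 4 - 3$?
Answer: $\frac{1}{3676} + 5 i \sqrt{871} \approx 0.00027203 + 147.56 i$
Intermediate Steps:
$Z{\left(P \right)} = 1$ ($Z{\left(P \right)} = 4 - 3 = 1$)
$j = - \frac{1}{3676} \approx -0.00027203$
$g{\left(x,Y \right)} = 38 + x$ ($g{\left(x,Y \right)} = \left(37 + x\right) + 1 = 38 + x$)
$\sqrt{-21671 + g{\left(-142,-39 \right)}} - j = \sqrt{-21671 + \left(38 - 142\right)} - - \frac{1}{3676} = \sqrt{-21671 - 104} + \frac{1}{3676} = \sqrt{-21775} + \frac{1}{3676} = 5 i \sqrt{871} + \frac{1}{3676} = \frac{1}{3676} + 5 i \sqrt{871}$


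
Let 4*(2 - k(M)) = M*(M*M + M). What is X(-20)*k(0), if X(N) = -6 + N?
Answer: -52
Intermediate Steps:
k(M) = 2 - M*(M + M**2)/4 (k(M) = 2 - M*(M*M + M)/4 = 2 - M*(M**2 + M)/4 = 2 - M*(M + M**2)/4)
X(-20)*k(0) = (-6 - 20)*(2 - 1/4*0**2 - 1/4*0**3) = -26*(2 - 1/4*0 - 1/4*0) = -26*(2 + 0 + 0) = -26*2 = -52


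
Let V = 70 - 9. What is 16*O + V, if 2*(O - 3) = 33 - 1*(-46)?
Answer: 741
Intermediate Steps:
V = 61
O = 85/2 (O = 3 + (33 - 1*(-46))/2 = 3 + (33 + 46)/2 = 3 + (½)*79 = 3 + 79/2 = 85/2 ≈ 42.500)
16*O + V = 16*(85/2) + 61 = 680 + 61 = 741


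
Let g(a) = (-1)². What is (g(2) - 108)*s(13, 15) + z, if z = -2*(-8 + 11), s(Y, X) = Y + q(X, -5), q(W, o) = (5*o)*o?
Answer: -14772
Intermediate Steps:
q(W, o) = 5*o²
s(Y, X) = 125 + Y (s(Y, X) = Y + 5*(-5)² = Y + 5*25 = Y + 125 = 125 + Y)
g(a) = 1
z = -6 (z = -2*3 = -6)
(g(2) - 108)*s(13, 15) + z = (1 - 108)*(125 + 13) - 6 = -107*138 - 6 = -14766 - 6 = -14772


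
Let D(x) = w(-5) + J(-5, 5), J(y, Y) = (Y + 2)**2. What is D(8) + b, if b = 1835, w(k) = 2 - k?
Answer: 1891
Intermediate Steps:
J(y, Y) = (2 + Y)**2
D(x) = 56 (D(x) = (2 - 1*(-5)) + (2 + 5)**2 = (2 + 5) + 7**2 = 7 + 49 = 56)
D(8) + b = 56 + 1835 = 1891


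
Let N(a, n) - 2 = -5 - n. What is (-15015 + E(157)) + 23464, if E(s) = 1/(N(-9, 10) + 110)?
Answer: 819554/97 ≈ 8449.0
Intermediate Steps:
N(a, n) = -3 - n (N(a, n) = 2 + (-5 - n) = -3 - n)
E(s) = 1/97 (E(s) = 1/((-3 - 1*10) + 110) = 1/((-3 - 10) + 110) = 1/(-13 + 110) = 1/97)
(-15015 + E(157)) + 23464 = (-15015 + 1/97) + 23464 = -1456454/97 + 23464 = 819554/97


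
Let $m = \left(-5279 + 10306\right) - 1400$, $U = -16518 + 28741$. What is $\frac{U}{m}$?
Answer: $\frac{12223}{3627} \approx 3.37$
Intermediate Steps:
$U = 12223$
$m = 3627$ ($m = 5027 - 1400 = 3627$)
$\frac{U}{m} = \frac{12223}{3627}$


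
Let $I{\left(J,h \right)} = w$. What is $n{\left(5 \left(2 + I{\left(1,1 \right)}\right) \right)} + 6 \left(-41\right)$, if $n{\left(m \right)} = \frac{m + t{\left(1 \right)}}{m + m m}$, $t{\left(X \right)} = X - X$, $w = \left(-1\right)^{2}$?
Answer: $- \frac{3935}{16} \approx -245.94$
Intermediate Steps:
$w = 1$
$I{\left(J,h \right)} = 1$
$t{\left(X \right)} = 0$
$n{\left(m \right)} = \frac{m}{m + m^{2}}$ ($n{\left(m \right)} = \frac{m + 0}{m + m m} = \frac{m}{m + m^{2}}$)
$n{\left(5 \left(2 + I{\left(1,1 \right)}\right) \right)} + 6 \left(-41\right) = \frac{1}{1 + 5 \left(2 + 1\right)} + 6 \left(-41\right) = \frac{1}{1 + 5 \cdot 3} - 246 = \frac{1}{1 + 15} - 246 = \frac{1}{16} - 246 = - \frac{3935}{16}$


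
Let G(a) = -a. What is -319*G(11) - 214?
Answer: 3295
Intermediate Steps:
-319*G(11) - 214 = -(-319)*11 - 214 = -319*(-11) - 214 = 3509 - 214 = 3295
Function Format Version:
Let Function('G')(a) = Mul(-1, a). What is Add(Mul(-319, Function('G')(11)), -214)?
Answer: 3295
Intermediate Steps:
Add(Mul(-319, Function('G')(11)), -214) = Add(Mul(-319, Mul(-1, 11)), -214) = Add(Mul(-319, -11), -214) = Add(3509, -214) = 3295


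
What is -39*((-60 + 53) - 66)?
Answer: 2847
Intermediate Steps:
-39*((-60 + 53) - 66) = -39*(-7 - 66) = -39*(-73) = -1*(-2847) = 2847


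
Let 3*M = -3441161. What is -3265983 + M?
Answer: -13239110/3 ≈ -4.4130e+6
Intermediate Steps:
M = -3441161/3 (M = (1/3)*(-3441161) = -3441161/3 ≈ -1.1471e+6)
-3265983 + M = -3265983 - 3441161/3 = -13239110/3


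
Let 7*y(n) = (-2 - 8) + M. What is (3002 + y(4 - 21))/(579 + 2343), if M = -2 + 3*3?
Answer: 21011/20454 ≈ 1.0272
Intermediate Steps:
M = 7 (M = -2 + 9 = 7)
y(n) = -3/7 (y(n) = ((-2 - 8) + 7)/7 = (-10 + 7)/7 = (⅐)*(-3) = -3/7)
(3002 + y(4 - 21))/(579 + 2343) = (3002 - 3/7)/(579 + 2343) = (21011/7)/2922 = (21011/7)*(1/2922) = 21011/20454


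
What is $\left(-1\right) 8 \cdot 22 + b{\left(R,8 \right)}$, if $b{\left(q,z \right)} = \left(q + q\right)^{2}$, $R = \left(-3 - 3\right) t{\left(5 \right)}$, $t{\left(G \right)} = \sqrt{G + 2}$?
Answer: $832$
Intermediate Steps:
$t{\left(G \right)} = \sqrt{2 + G}$
$R = - 6 \sqrt{7}$ ($R = \left(-3 - 3\right) \sqrt{2 + 5} = - 6 \sqrt{7} \approx -15.875$)
$b{\left(q,z \right)} = 4 q^{2}$ ($b{\left(q,z \right)} = \left(2 q\right)^{2} = 4 q^{2}$)
$\left(-1\right) 8 \cdot 22 + b{\left(R,8 \right)} = \left(-1\right) 8 \cdot 22 + 4 \left(- 6 \sqrt{7}\right)^{2} = \left(-8\right) 22 + 4 \cdot 252 = -176 + 1008 = 832$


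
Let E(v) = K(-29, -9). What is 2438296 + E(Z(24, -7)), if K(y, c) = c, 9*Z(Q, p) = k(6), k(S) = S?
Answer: 2438287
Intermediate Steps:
Z(Q, p) = ⅔ (Z(Q, p) = (⅑)*6 = ⅔)
E(v) = -9
2438296 + E(Z(24, -7)) = 2438296 - 9 = 2438287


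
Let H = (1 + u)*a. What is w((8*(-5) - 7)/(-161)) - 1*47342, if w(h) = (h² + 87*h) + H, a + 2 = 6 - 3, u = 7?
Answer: -1226284076/25921 ≈ -47309.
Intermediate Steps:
a = 1 (a = -2 + (6 - 3) = -2 + 3 = 1)
H = 8 (H = (1 + 7)*1 = 8*1 = 8)
w(h) = 8 + h² + 87*h (w(h) = (h² + 87*h) + 8 = 8 + h² + 87*h)
w((8*(-5) - 7)/(-161)) - 1*47342 = (8 + ((8*(-5) - 7)/(-161))² + 87*((8*(-5) - 7)/(-161))) - 1*47342 = (8 + ((-40 - 7)*(-1/161))² + 87*((-40 - 7)*(-1/161))) - 47342 = (8 + (-47*(-1/161))² + 87*(-47*(-1/161))) - 47342 = (8 + (47/161)² + 87*(47/161)) - 47342 = (8 + 2209/25921 + 4089/161) - 47342 = 867906/25921 - 47342 = -1226284076/25921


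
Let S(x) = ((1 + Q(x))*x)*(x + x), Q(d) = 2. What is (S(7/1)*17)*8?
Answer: 39984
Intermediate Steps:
S(x) = 6*x² (S(x) = ((1 + 2)*x)*(x + x) = (3*x)*(2*x) = 6*x²)
(S(7/1)*17)*8 = ((6*(7/1)²)*17)*8 = ((6*(7*1)²)*17)*8 = ((6*7²)*17)*8 = ((6*49)*17)*8 = (294*17)*8 = 4998*8 = 39984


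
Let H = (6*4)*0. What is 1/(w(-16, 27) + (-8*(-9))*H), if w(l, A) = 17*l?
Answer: -1/272 ≈ -0.0036765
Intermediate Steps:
H = 0 (H = 24*0 = 0)
1/(w(-16, 27) + (-8*(-9))*H) = 1/(17*(-16) - 8*(-9)*0) = 1/(-272 + 72*0) = 1/(-272 + 0) = 1/(-272) = -1/272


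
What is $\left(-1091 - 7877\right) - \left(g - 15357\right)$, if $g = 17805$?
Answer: $-11416$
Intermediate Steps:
$\left(-1091 - 7877\right) - \left(g - 15357\right) = \left(-1091 - 7877\right) - \left(17805 - 15357\right) = -8968 - 2448 = -11416$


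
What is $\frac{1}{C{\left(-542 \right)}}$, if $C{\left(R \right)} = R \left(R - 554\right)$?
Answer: $\frac{1}{594032} \approx 1.6834 \cdot 10^{-6}$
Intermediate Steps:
$C{\left(R \right)} = R \left(-554 + R\right)$
$\frac{1}{C{\left(-542 \right)}} = \frac{1}{\left(-542\right) \left(-554 - 542\right)} = \frac{1}{\left(-542\right) \left(-1096\right)} = \frac{1}{594032}$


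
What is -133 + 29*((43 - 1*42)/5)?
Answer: -636/5 ≈ -127.20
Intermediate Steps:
-133 + 29*((43 - 1*42)/5) = -133 + 29*((43 - 42)*(1/5)) = -133 + 29*(1*(1/5)) = -133 + 29*(1/5) = -133 + 29/5 = -636/5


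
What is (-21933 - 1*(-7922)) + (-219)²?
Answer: 33950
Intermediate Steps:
(-21933 - 1*(-7922)) + (-219)² = (-21933 + 7922) + 47961 = -14011 + 47961 = 33950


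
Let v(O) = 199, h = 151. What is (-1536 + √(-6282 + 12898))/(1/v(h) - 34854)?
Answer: 305664/6935945 - 398*√1654/6935945 ≈ 0.041736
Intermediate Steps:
(-1536 + √(-6282 + 12898))/(1/v(h) - 34854) = (-1536 + √(-6282 + 12898))/(1/199 - 34854) = (-1536 + √6616)/(1/199 - 34854) = (-1536 + 2*√1654)/(-6935945/199) = (-1536 + 2*√1654)*(-199/6935945) = 305664/6935945 - 398*√1654/6935945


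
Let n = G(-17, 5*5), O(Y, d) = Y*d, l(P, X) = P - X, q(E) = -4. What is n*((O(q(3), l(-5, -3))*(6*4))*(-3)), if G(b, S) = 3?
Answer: -1728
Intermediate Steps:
n = 3
n*((O(q(3), l(-5, -3))*(6*4))*(-3)) = 3*(((-4*(-5 - 1*(-3)))*(6*4))*(-3)) = 3*((-4*(-5 + 3)*24)*(-3)) = 3*((-4*(-2)*24)*(-3)) = 3*((8*24)*(-3)) = 3*(192*(-3)) = 3*(-576) = -1728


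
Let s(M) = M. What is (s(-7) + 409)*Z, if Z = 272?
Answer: 109344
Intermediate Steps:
(s(-7) + 409)*Z = (-7 + 409)*272 = 402*272 = 109344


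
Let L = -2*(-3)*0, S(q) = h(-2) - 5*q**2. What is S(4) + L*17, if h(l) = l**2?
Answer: -76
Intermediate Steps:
S(q) = 4 - 5*q**2 (S(q) = (-2)**2 - 5*q**2 = 4 - 5*q**2)
L = 0 (L = 6*0 = 0)
S(4) + L*17 = (4 - 5*4**2) + 0*17 = (4 - 5*16) + 0 = (4 - 80) + 0 = -76 + 0 = -76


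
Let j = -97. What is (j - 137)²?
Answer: 54756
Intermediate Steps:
(j - 137)² = (-97 - 137)² = (-234)² = 54756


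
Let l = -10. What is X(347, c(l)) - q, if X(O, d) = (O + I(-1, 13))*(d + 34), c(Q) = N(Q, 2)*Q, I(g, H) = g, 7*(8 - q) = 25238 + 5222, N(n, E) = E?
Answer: 64312/7 ≈ 9187.4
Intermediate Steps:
q = -30404/7 (q = 8 - (25238 + 5222)/7 = 8 - ⅐*30460 = 8 - 30460/7 = -30404/7 ≈ -4343.4)
c(Q) = 2*Q
X(O, d) = (-1 + O)*(34 + d) (X(O, d) = (O - 1)*(d + 34) = (-1 + O)*(34 + d))
X(347, c(l)) - q = (-34 - 2*(-10) + 34*347 + 347*(2*(-10))) - 1*(-30404/7) = (-34 - 1*(-20) + 11798 + 347*(-20)) + 30404/7 = (-34 + 20 + 11798 - 6940) + 30404/7 = 4844 + 30404/7 = 64312/7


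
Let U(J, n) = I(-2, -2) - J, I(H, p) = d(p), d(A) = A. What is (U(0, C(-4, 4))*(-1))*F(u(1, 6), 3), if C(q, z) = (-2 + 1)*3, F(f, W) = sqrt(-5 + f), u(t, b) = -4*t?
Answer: 6*I ≈ 6.0*I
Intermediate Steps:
I(H, p) = p
C(q, z) = -3 (C(q, z) = -1*3 = -3)
U(J, n) = -2 - J
(U(0, C(-4, 4))*(-1))*F(u(1, 6), 3) = ((-2 - 1*0)*(-1))*sqrt(-5 - 4*1) = ((-2 + 0)*(-1))*sqrt(-5 - 4) = (-2*(-1))*sqrt(-9) = 2*(3*I) = 6*I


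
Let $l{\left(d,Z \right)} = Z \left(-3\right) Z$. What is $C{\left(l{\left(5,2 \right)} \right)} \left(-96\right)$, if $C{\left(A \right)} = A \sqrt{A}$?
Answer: $2304 i \sqrt{3} \approx 3990.6 i$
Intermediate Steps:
$l{\left(d,Z \right)} = - 3 Z^{2}$ ($l{\left(d,Z \right)} = - 3 Z Z = - 3 Z^{2}$)
$C{\left(A \right)} = A^{\frac{3}{2}}$
$C{\left(l{\left(5,2 \right)} \right)} \left(-96\right) = \left(- 3 \cdot 2^{2}\right)^{\frac{3}{2}} \left(-96\right) = \left(\left(-3\right) 4\right)^{\frac{3}{2}} \left(-96\right) = \left(-12\right)^{\frac{3}{2}} \left(-96\right) = - 24 i \sqrt{3} \left(-96\right) = 2304 i \sqrt{3}$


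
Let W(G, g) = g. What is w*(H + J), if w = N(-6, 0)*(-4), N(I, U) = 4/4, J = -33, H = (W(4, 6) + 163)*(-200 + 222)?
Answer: -14740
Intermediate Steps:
H = 3718 (H = (6 + 163)*(-200 + 222) = 169*22 = 3718)
N(I, U) = 1 (N(I, U) = 4*(1/4) = 1)
w = -4 (w = 1*(-4) = -4)
w*(H + J) = -4*(3718 - 33) = -4*3685 = -14740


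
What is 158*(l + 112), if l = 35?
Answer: 23226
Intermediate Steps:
158*(l + 112) = 158*(35 + 112) = 158*147 = 23226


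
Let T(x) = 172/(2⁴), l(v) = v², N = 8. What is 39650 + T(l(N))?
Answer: 158643/4 ≈ 39661.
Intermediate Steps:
T(x) = 43/4 (T(x) = 172/16 = 172*(1/16) = 43/4)
39650 + T(l(N)) = 39650 + 43/4 = 158643/4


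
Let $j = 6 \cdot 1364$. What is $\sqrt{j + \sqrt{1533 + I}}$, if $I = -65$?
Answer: $\sqrt{8184 + 2 \sqrt{367}} \approx 90.677$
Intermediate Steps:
$j = 8184$
$\sqrt{j + \sqrt{1533 + I}} = \sqrt{8184 + \sqrt{1533 - 65}} = \sqrt{8184 + \sqrt{1468}} = \sqrt{8184 + 2 \sqrt{367}}$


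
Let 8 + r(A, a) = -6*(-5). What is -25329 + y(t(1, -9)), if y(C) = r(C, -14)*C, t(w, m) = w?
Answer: -25307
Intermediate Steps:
r(A, a) = 22 (r(A, a) = -8 - 6*(-5) = -8 + 30 = 22)
y(C) = 22*C
-25329 + y(t(1, -9)) = -25329 + 22*1 = -25329 + 22 = -25307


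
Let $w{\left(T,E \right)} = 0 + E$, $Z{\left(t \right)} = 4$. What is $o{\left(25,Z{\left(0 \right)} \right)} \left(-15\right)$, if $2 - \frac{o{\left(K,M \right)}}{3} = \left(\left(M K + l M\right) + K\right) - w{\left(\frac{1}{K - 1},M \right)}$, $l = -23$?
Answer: $1215$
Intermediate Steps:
$w{\left(T,E \right)} = E$
$o{\left(K,M \right)} = 6 - 3 K + 72 M - 3 K M$ ($o{\left(K,M \right)} = 6 - 3 \left(\left(\left(M K - 23 M\right) + K\right) - M\right) = 6 - 3 \left(\left(\left(K M - 23 M\right) + K\right) - M\right) = 6 - 3 \left(\left(\left(- 23 M + K M\right) + K\right) - M\right) = 6 - 3 \left(\left(K - 23 M + K M\right) - M\right) = 6 - 3 \left(K - 24 M + K M\right) = 6 - \left(- 72 M + 3 K + 3 K M\right) = 6 - 3 K + 72 M - 3 K M$)
$o{\left(25,Z{\left(0 \right)} \right)} \left(-15\right) = \left(6 - 75 + 72 \cdot 4 - 75 \cdot 4\right) \left(-15\right) = \left(6 - 75 + 288 - 300\right) \left(-15\right) = \left(-81\right) \left(-15\right) = 1215$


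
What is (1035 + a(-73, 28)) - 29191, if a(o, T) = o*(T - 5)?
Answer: -29835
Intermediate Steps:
a(o, T) = o*(-5 + T)
(1035 + a(-73, 28)) - 29191 = (1035 - 73*(-5 + 28)) - 29191 = (1035 - 73*23) - 29191 = (1035 - 1679) - 29191 = -644 - 29191 = -29835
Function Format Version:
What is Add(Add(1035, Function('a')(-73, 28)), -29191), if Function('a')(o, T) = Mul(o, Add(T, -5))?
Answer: -29835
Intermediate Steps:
Function('a')(o, T) = Mul(o, Add(-5, T))
Add(Add(1035, Function('a')(-73, 28)), -29191) = Add(Add(1035, Mul(-73, Add(-5, 28))), -29191) = Add(Add(1035, Mul(-73, 23)), -29191) = Add(Add(1035, -1679), -29191) = Add(-644, -29191) = -29835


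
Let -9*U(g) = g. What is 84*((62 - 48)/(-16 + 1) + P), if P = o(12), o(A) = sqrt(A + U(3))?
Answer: -392/5 + 28*sqrt(105) ≈ 208.51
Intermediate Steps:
U(g) = -g/9
o(A) = sqrt(-1/3 + A) (o(A) = sqrt(A - 1/9*3) = sqrt(A - 1/3) = sqrt(-1/3 + A))
P = sqrt(105)/3 (P = sqrt(-3 + 9*12)/3 = sqrt(-3 + 108)/3 = sqrt(105)/3 ≈ 3.4156)
84*((62 - 48)/(-16 + 1) + P) = 84*((62 - 48)/(-16 + 1) + sqrt(105)/3) = 84*(14/(-15) + sqrt(105)/3) = 84*(14*(-1/15) + sqrt(105)/3) = 84*(-14/15 + sqrt(105)/3) = -392/5 + 28*sqrt(105)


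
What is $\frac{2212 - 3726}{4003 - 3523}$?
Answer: $- \frac{757}{240} \approx -3.1542$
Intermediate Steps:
$\frac{2212 - 3726}{4003 - 3523} = - \frac{1514}{480} = \left(-1514\right) \frac{1}{480} = - \frac{757}{240}$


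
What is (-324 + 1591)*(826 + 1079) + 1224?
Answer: 2414859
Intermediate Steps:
(-324 + 1591)*(826 + 1079) + 1224 = 1267*1905 + 1224 = 2413635 + 1224 = 2414859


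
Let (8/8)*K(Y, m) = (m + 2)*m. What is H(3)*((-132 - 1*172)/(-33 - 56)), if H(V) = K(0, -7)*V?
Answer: 31920/89 ≈ 358.65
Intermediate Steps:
K(Y, m) = m*(2 + m) (K(Y, m) = (m + 2)*m = (2 + m)*m = m*(2 + m))
H(V) = 35*V (H(V) = (-7*(2 - 7))*V = (-7*(-5))*V = 35*V)
H(3)*((-132 - 1*172)/(-33 - 56)) = (35*3)*((-132 - 1*172)/(-33 - 56)) = 105*((-132 - 172)/(-89)) = 105*(-304*(-1/89)) = 105*(304/89) = 31920/89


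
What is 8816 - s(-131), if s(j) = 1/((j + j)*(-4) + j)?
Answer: 8084271/917 ≈ 8816.0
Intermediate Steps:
s(j) = -1/(7*j) (s(j) = 1/((2*j)*(-4) + j) = 1/(-8*j + j) = 1/(-7*j) = -1/(7*j))
8816 - s(-131) = 8816 - (-1)/(7*(-131)) = 8816 - (-1)*(-1)/(7*131) = 8816 - 1*1/917 = 8816 - 1/917 = 8084271/917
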